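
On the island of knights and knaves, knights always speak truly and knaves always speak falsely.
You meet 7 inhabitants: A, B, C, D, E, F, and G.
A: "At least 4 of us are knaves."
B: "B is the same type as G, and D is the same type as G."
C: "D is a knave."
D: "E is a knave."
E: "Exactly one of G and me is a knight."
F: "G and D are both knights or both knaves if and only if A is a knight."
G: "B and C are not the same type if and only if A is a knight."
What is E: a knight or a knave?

E is a knave.

Consistent assignments: {A=knight, B=knave, C=knave, D=knight, E=knave, F=knave, G=knave}
In every consistent assignment, E is a knave.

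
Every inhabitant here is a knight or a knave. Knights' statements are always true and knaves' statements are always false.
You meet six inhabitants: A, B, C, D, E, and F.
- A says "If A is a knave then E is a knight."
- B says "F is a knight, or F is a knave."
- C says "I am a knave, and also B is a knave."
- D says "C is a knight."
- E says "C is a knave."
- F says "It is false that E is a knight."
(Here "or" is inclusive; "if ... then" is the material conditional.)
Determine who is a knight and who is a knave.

Since A is a knight, "if A is a knave then E is a knight" needs to be true, which holds.
B (knight): "F is a knight, or F is a knave" — true. ✓
C is a knave, and the claim "I am a knave, and also B is a knave" is indeed False.
Since D is a knave, "C is a knight" needs to be False, which holds.
E is a knight, so "C is a knave" must be true — and it is.
F (knave): "it is false that E is a knight" — False. ✓

A is a knight, B is a knight, C is a knave, D is a knave, E is a knight, and F is a knave.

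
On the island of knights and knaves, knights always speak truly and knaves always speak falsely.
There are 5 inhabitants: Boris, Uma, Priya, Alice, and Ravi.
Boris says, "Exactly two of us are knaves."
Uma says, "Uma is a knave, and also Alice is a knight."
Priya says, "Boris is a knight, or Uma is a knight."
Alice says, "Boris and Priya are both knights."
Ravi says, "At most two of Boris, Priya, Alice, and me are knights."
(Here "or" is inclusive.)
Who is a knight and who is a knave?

Knights: Ravi. Knaves: Boris, Uma, Priya, and Alice.

Boris (knave): "exactly two of us are knaves" — False. ✓
Uma is a knave, and the claim "Uma is a knave, and also Alice is a knight" is indeed False.
As a knave, Priya's statement "Boris is a knight, or Uma is a knight" should be False; it is.
Alice (knave): "Boris and Priya are both knights" — False. ✓
Since Ravi is a knight, "at most two of Boris, Priya, Alice, and me are knights" needs to be true, which holds.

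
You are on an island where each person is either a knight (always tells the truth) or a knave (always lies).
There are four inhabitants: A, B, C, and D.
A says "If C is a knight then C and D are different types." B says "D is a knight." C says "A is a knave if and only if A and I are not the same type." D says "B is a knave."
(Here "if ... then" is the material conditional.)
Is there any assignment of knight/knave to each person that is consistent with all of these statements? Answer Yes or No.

No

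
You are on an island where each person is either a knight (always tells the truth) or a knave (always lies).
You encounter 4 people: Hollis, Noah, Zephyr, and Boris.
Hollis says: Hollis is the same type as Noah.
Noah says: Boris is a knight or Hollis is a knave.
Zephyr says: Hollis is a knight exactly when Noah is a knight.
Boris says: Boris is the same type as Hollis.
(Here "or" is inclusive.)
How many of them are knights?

4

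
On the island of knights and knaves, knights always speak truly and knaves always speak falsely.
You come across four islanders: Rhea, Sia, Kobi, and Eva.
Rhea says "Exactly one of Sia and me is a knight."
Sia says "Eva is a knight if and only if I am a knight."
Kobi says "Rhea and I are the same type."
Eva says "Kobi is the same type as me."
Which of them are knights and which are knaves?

Knights: Rhea, Kobi, and Eva. Knaves: Sia.

Suppose Rhea is a knave. Then Rhea's statement "exactly one of Sia and me is a knight" would have to be false. Checking the 8 ways to assign the others, none is consistent with every speaker.
(For instance, with Sia=knave, Kobi=knight, Eva=knight, Kobi's claim "Rhea and I are the same type" comes out false where it would need to be true.)
So Rhea must be a knight, making "exactly one of Sia and me is a knight" true. Taking Rhea=knight, Sia=knave, Kobi=knight, Eva=knight, each remaining statement checks out:
  Sia (knave): "Eva is a knight if and only if I am a knight" — false. ✓
  Kobi (knight): "Rhea and I are the same type" — true. ✓
  Eva (knight): "Kobi is the same type as me" — true. ✓
This is the unique consistent assignment.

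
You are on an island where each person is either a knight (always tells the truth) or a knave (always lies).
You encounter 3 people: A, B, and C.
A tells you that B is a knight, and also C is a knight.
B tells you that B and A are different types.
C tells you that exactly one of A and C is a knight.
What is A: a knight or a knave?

Consistent assignments: {A=knave, B=knight, C=knave}; {A=knave, B=knave, C=knight}; {A=knave, B=knave, C=knave}
In every consistent assignment, A is a knave.

A is a knave.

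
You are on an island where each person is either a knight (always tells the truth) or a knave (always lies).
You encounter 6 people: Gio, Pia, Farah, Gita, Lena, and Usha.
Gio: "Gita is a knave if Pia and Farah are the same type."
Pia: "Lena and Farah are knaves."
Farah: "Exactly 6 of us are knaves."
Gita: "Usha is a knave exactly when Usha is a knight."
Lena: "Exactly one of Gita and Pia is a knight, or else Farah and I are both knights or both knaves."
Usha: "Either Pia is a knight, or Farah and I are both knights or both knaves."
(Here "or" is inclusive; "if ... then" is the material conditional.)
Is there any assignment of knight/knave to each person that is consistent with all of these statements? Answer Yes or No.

No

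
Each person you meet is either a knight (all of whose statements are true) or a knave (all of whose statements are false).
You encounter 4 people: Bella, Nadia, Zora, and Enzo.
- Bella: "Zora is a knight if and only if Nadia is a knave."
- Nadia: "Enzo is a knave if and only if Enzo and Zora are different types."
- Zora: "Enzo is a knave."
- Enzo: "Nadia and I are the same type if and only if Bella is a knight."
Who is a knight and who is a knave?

Bella (knave): "Zora is a knight if and only if Nadia is a knave" — False. ✓
Nadia is a knave, and the claim "Enzo is a knave if and only if Enzo and Zora are different types" is indeed False.
Since Zora is a knave, "Enzo is a knave" needs to be False, which holds.
Enzo (knight): "Nadia and I are the same type if and only if Bella is a knight" — True. ✓

Bella is a knave, Nadia is a knave, Zora is a knave, and Enzo is a knight.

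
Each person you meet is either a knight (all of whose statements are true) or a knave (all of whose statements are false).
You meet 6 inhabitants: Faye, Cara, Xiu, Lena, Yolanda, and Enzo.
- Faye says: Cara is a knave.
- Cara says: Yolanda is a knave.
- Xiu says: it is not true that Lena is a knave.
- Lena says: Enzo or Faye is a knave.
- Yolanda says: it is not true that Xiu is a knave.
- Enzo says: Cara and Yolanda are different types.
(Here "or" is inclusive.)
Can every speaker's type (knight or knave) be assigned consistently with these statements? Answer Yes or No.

No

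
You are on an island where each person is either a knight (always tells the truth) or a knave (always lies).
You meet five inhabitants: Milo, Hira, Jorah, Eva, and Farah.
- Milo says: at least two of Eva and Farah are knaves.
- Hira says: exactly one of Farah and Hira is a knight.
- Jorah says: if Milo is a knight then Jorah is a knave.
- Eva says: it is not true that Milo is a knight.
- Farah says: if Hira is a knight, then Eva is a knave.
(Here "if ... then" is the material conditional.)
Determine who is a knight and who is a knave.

Milo is a knave, Hira is a knight, Jorah is a knight, Eva is a knight, and Farah is a knave.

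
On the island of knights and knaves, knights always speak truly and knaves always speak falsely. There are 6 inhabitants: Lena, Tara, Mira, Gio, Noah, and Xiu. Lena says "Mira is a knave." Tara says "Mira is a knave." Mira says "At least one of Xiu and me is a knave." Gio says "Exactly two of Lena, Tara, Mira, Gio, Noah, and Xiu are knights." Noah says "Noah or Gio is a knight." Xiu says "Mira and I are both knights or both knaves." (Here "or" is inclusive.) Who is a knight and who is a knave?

Lena is a knave, Tara is a knave, Mira is a knight, Gio is a knave, Noah is a knave, and Xiu is a knave.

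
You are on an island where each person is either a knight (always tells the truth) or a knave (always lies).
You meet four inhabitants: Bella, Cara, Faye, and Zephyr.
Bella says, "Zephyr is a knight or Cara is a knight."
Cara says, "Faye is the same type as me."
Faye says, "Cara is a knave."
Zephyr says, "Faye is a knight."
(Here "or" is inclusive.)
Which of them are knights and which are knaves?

Bella is a knight, Cara is a knave, Faye is a knight, and Zephyr is a knight.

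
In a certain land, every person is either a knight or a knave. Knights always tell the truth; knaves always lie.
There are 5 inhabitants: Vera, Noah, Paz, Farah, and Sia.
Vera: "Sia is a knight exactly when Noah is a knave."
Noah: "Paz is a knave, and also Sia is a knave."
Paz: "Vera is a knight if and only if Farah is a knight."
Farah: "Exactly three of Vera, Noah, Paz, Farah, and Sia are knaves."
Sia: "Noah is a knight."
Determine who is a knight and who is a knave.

Vera (knave): "Sia is a knight exactly when Noah is a knave" — false. ✓
Noah is a knave; "Paz is a knave, and also Sia is a knave" is false, as required.
Paz is a knight, and the claim "Vera is a knight if and only if Farah is a knight" is indeed True.
Farah (knave): "exactly three of Vera, Noah, Paz, Farah, and Sia are knaves" — false. ✓
Sia (knave): "Noah is a knight" — false. ✓

Vera is a knave, Noah is a knave, Paz is a knight, Farah is a knave, and Sia is a knave.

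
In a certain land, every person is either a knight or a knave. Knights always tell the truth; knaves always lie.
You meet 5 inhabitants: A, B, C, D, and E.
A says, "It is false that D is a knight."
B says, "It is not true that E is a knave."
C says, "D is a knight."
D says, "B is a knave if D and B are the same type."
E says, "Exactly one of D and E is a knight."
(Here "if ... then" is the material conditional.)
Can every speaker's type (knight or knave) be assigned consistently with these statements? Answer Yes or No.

No

Checking all 32 assignments, each has at least one speaker whose statement's truth value contradicts their type.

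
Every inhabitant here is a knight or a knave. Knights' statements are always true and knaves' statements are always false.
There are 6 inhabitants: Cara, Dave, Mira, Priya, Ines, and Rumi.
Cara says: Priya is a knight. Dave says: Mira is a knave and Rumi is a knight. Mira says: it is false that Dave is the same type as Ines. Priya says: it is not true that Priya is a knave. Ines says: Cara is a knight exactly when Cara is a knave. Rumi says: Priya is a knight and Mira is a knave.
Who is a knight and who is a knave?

Knights: none. Knaves: Cara, Dave, Mira, Priya, Ines, and Rumi.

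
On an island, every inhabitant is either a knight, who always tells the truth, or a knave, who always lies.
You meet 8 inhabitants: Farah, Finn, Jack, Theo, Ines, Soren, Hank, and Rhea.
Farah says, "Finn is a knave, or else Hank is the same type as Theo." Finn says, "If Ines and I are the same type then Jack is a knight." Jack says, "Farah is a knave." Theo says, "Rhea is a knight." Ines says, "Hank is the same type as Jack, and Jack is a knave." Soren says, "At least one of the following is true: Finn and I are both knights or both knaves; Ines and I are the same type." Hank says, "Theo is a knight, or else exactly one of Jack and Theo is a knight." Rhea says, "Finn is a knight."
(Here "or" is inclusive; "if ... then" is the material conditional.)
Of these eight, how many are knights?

6

The unique consistent assignment is Farah=knight, Finn=knight, Jack=knave, Theo=knight, Ines=knave, Soren=knight, Hank=knight, Rhea=knight.
That has 6 knights.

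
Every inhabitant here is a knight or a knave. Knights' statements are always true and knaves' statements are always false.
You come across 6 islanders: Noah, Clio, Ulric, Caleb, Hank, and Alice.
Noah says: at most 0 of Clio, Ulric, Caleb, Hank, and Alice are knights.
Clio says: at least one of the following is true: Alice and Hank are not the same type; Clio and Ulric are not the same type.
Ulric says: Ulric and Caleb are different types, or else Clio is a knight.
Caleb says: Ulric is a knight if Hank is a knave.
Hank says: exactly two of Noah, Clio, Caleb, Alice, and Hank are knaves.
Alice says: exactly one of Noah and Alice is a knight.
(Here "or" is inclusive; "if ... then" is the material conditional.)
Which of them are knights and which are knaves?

Noah (knave): "at most 0 of Clio, Ulric, Caleb, Hank, and Alice are knights" — False. ✓
Clio (knight): "at least one of the following is true: Alice and Hank are not the same type; Clio and Ulric are not the same type" — true. ✓
Ulric is a knight, so "Ulric and Caleb are different types, or else Clio is a knight" must be true — and it is.
Caleb is a knight, and the claim "Ulric is a knight if Hank is a knave" is indeed true.
Hank is a knight; "exactly two of Noah, Clio, Caleb, Alice, and Hank are knaves" is true, as required.
Alice (knave): "exactly one of Noah and Alice is a knight" — False. ✓

Noah is a knave, Clio is a knight, Ulric is a knight, Caleb is a knight, Hank is a knight, and Alice is a knave.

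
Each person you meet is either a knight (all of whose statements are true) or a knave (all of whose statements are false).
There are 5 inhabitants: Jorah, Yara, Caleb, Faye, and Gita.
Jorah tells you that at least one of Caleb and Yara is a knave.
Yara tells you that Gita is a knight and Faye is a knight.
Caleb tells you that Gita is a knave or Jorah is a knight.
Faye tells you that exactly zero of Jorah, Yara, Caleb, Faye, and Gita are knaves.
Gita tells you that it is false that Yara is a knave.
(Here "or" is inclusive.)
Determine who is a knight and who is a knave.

As a knight, Jorah's statement "at least one of Caleb and Yara is a knave" should be true; it is.
Yara is a knave, and the claim "Gita is a knight and Faye is a knight" is indeed false.
As a knight, Caleb's statement "Gita is a knave or Jorah is a knight" should be true; it is.
Faye is a knave, so "exactly zero of Jorah, Yara, Caleb, Faye, and Gita are knaves" must be false — and it is.
Gita is a knave; "it is false that Yara is a knave" is false, as required.

Knights: Jorah and Caleb. Knaves: Yara, Faye, and Gita.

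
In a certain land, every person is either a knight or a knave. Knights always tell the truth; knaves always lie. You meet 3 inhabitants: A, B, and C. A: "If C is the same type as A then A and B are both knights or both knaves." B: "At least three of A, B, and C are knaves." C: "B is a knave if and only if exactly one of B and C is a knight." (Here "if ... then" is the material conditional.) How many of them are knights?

1

The unique consistent assignment is A=knight, B=knave, C=knave.
That has 1 knight.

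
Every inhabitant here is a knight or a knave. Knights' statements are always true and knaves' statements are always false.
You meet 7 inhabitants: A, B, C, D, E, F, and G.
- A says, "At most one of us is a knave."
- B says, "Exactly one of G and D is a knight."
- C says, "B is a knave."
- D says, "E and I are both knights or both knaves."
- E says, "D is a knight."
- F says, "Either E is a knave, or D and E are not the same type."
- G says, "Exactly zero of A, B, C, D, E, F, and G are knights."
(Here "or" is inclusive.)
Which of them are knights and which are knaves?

A is a knave, B is a knight, C is a knave, D is a knight, E is a knight, F is a knave, and G is a knave.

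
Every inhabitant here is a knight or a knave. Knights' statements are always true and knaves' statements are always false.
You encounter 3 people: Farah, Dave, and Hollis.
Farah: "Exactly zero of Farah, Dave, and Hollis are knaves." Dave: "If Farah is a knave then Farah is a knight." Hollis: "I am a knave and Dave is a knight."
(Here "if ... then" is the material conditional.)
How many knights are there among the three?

0

The unique consistent assignment is Farah=knave, Dave=knave, Hollis=knave.
That has 0 knights.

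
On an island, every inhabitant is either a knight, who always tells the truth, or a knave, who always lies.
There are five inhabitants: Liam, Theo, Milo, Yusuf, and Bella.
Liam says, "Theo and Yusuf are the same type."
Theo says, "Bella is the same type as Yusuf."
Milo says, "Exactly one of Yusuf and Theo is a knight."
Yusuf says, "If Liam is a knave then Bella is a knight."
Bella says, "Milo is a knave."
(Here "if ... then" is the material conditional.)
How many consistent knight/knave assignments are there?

2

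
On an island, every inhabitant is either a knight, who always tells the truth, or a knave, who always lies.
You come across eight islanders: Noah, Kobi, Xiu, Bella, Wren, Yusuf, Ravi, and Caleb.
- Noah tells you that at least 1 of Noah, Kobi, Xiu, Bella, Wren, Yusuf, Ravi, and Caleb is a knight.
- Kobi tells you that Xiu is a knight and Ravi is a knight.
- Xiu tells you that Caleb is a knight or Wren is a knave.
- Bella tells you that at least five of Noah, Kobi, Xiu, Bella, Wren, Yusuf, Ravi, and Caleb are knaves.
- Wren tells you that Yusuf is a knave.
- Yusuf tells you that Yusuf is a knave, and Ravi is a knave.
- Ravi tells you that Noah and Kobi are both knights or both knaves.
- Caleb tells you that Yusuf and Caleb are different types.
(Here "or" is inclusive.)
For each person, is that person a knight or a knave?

Knights: Noah, Kobi, Xiu, Wren, Ravi, and Caleb. Knaves: Bella and Yusuf.

Noah (knight): "at least 1 of Noah, Kobi, Xiu, Bella, Wren, Yusuf, Ravi, and Caleb is a knight" — True. ✓
Kobi is a knight, so "Xiu is a knight and Ravi is a knight" must be True — and it is.
Xiu (knight): "Caleb is a knight or Wren is a knave" — True. ✓
Bella is a knave, so "at least five of Noah, Kobi, Xiu, Bella, Wren, Yusuf, Ravi, and Caleb are knaves" must be False — and it is.
Wren (knight): "Yusuf is a knave" — True. ✓
Yusuf (knave): "Yusuf is a knave, and Ravi is a knave" — False. ✓
Ravi is a knight, and the claim "Noah and Kobi are both knights or both knaves" is indeed True.
As a knight, Caleb's statement "Yusuf and Caleb are different types" should be True; it is.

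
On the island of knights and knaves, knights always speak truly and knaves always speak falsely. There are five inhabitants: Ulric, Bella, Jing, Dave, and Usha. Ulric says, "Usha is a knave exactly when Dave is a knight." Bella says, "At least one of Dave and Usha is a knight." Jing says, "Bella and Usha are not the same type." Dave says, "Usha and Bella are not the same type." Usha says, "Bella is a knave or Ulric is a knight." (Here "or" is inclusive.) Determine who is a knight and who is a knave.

Knights: Ulric, Bella, and Usha. Knaves: Jing and Dave.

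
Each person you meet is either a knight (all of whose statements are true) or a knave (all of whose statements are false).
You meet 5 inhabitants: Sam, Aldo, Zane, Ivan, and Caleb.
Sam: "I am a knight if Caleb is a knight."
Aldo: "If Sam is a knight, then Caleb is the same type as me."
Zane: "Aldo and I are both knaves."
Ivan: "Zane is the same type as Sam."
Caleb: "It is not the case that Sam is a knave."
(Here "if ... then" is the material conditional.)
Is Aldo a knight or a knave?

Consistent assignments: {Sam=knight, Aldo=knight, Zane=knave, Ivan=knave, Caleb=knight}
In every consistent assignment, Aldo is a knight.

Aldo is a knight.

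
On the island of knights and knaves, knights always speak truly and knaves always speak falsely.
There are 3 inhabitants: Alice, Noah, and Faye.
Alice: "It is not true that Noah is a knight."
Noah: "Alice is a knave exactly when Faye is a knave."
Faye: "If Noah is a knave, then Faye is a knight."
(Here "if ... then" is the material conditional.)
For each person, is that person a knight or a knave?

Alice is a knight, Noah is a knave, and Faye is a knave.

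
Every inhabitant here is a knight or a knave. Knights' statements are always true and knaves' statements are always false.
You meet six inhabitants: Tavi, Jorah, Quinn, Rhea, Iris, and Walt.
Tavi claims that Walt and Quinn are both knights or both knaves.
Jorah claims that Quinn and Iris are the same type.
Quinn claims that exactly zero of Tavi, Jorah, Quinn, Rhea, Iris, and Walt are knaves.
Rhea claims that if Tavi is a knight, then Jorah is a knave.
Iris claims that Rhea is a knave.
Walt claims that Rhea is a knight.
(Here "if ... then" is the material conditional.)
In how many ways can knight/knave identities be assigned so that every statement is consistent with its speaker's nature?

1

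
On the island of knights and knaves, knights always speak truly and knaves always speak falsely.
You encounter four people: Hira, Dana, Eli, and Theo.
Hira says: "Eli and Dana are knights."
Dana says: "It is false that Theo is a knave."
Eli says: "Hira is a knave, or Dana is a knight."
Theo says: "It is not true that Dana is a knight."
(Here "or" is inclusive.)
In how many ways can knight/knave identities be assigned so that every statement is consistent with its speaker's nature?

0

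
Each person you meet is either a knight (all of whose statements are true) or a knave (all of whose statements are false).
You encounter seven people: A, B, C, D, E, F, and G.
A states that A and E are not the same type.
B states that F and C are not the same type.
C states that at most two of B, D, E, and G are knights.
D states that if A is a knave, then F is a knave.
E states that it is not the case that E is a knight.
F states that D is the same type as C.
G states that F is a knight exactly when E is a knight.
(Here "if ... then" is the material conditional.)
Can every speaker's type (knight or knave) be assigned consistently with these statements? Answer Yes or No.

Checking all 128 assignments, each has at least one speaker whose statement's truth value contradicts their type.

No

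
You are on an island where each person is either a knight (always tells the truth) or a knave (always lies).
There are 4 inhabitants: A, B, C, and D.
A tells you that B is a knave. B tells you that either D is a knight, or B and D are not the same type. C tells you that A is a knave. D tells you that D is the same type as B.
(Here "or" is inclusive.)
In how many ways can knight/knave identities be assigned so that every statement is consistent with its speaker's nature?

2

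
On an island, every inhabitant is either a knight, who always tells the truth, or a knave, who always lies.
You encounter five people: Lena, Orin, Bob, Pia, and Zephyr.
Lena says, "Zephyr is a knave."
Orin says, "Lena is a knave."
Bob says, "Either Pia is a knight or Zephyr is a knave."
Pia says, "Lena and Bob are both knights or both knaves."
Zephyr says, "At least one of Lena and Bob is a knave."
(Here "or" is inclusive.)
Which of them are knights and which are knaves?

Lena is a knight, Orin is a knave, Bob is a knight, Pia is a knight, and Zephyr is a knave.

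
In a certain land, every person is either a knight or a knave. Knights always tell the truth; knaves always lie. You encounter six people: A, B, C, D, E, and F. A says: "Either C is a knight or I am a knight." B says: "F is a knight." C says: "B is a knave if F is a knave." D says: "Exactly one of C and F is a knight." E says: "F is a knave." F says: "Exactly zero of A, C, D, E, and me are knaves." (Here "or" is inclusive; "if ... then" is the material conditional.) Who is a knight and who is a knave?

Knights: A, C, D, and E. Knaves: B and F.

A is a knight; "either C is a knight or I am a knight" is True, as required.
B is a knave; "F is a knight" is False, as required.
C (knight): "B is a knave if F is a knave" — True. ✓
D (knight): "exactly one of C and F is a knight" — True. ✓
E (knight): "F is a knave" — True. ✓
F (knave): "exactly zero of A, C, D, E, and me are knaves" — False. ✓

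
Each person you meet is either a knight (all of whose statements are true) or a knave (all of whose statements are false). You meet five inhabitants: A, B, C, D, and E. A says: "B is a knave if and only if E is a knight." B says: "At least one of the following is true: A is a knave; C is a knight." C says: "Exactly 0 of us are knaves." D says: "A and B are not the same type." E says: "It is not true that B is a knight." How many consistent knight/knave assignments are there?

Consistent assignments:
  A=knight, B=knave, C=knave, D=knight, E=knight

1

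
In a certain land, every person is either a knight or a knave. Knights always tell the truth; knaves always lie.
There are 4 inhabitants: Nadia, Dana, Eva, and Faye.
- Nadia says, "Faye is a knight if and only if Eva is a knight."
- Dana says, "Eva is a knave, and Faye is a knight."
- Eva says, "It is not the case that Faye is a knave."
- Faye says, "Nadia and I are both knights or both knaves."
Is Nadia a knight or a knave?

Nadia is a knight.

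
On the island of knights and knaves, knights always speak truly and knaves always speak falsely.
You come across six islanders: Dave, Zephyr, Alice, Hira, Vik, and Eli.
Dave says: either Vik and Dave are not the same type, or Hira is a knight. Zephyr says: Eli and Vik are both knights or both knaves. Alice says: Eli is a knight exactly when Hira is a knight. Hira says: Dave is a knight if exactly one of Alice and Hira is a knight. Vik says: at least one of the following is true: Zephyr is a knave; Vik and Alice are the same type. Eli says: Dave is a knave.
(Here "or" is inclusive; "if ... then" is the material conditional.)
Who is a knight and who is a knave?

Dave is a knight, Zephyr is a knave, Alice is a knave, Hira is a knight, Vik is a knight, and Eli is a knave.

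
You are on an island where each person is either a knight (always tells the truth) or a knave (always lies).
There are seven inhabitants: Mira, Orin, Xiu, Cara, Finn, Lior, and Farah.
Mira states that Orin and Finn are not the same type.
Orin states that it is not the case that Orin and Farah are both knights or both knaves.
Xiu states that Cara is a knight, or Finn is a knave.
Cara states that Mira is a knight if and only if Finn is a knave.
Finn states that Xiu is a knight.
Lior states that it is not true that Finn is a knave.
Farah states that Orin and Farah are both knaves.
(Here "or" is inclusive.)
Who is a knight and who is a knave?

Since Mira is a knave, "Orin and Finn are not the same type" needs to be False, which holds.
Orin is a knight, so "it is not the case that Orin and Farah are both knights or both knaves" must be true — and it is.
Xiu (knight): "Cara is a knight, or Finn is a knave" — true. ✓
As a knight, Cara's statement "Mira is a knight if and only if Finn is a knave" should be true; it is.
As a knight, Finn's statement "Xiu is a knight" should be true; it is.
Since Lior is a knight, "it is not true that Finn is a knave" needs to be true, which holds.
Since Farah is a knave, "Orin and Farah are both knaves" needs to be False, which holds.

Mira is a knave, Orin is a knight, Xiu is a knight, Cara is a knight, Finn is a knight, Lior is a knight, and Farah is a knave.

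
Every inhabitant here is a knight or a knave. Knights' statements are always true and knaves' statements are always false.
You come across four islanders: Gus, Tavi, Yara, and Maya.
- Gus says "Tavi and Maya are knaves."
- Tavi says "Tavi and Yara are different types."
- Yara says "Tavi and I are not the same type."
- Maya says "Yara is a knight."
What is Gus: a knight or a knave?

Gus is a knight.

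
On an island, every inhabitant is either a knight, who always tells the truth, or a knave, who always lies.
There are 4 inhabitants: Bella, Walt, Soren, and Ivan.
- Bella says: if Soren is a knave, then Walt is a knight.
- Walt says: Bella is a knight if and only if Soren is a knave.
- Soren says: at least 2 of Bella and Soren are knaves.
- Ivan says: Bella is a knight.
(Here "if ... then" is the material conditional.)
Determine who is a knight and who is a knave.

Suppose Bella is a knave. Then Bella's statement "if Soren is a knave, then Walt is a knight" would have to be false. Checking the 8 ways to assign the others, none is consistent with every speaker.
(For instance, with Walt=knight, Soren=knave, Ivan=knight, Bella's claim "if Soren is a knave, then Walt is a knight" comes out true where it would need to be false.)
So Bella must be a knight, making "if Soren is a knave, then Walt is a knight" true. Taking Bella=knight, Walt=knight, Soren=knave, Ivan=knight, each remaining statement checks out:
  Walt (knight): "Bella is a knight if and only if Soren is a knave" — true. ✓
  Soren (knave): "at least 2 of Bella and Soren are knaves" — false. ✓
  Ivan (knight): "Bella is a knight" — true. ✓
This is the unique consistent assignment.

Bella is a knight, Walt is a knight, Soren is a knave, and Ivan is a knight.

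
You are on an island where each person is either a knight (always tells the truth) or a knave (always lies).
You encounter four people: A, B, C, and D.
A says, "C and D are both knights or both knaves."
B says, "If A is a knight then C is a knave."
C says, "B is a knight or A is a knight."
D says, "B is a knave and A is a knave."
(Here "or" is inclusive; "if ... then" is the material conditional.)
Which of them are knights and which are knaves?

A is a knave, B is a knight, C is a knight, and D is a knave.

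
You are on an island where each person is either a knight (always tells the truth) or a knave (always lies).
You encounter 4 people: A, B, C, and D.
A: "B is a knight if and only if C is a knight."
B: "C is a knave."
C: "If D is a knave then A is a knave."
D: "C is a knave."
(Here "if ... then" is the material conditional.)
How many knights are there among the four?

The unique consistent assignment is A=knave, B=knave, C=knight, D=knave.
That has 1 knight.

1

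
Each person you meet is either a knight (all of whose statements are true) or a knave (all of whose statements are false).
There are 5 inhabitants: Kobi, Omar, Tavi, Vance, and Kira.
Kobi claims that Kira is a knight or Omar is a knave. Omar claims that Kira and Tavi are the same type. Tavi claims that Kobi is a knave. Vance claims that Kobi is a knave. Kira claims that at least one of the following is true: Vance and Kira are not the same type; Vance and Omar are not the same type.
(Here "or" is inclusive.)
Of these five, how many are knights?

The unique consistent assignment is Kobi=knight, Omar=knave, Tavi=knave, Vance=knave, Kira=knight.
That has 2 knights.

2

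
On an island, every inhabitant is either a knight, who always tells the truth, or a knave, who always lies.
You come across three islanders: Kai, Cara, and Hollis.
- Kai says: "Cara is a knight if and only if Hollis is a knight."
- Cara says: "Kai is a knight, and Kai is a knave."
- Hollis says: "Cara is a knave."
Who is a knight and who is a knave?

Kai is a knave, Cara is a knave, and Hollis is a knight.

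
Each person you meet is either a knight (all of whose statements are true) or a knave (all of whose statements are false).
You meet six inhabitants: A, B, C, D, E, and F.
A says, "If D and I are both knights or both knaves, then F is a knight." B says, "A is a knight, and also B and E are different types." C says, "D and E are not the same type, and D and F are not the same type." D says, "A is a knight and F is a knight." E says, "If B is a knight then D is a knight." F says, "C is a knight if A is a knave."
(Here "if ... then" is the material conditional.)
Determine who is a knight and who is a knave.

Knights: E. Knaves: A, B, C, D, and F.

As a knave, A's statement "if D and I are both knights or both knaves, then F is a knight" should be False; it is.
B is a knave; "A is a knight, and also B and E are different types" is False, as required.
C is a knave, and the claim "D and E are not the same type, and D and F are not the same type" is indeed False.
D is a knave, and the claim "A is a knight and F is a knight" is indeed False.
E is a knight; "if B is a knight then D is a knight" is True, as required.
F is a knave, so "C is a knight if A is a knave" must be False — and it is.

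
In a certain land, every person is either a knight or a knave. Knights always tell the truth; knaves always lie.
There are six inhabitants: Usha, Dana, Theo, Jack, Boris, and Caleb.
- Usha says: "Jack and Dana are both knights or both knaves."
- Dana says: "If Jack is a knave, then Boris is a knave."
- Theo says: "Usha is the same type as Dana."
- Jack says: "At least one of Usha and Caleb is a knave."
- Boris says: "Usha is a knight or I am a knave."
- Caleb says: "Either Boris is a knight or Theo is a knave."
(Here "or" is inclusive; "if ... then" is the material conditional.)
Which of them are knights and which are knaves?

Usha is a knight, Dana is a knave, Theo is a knave, Jack is a knave, Boris is a knight, and Caleb is a knight.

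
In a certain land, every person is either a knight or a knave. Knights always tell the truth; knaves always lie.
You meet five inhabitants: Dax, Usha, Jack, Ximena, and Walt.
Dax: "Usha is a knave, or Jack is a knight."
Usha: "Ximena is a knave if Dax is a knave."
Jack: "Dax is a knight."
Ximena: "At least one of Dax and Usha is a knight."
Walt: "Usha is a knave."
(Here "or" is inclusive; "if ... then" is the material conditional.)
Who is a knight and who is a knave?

Dax (knight): "Usha is a knave, or Jack is a knight" — true. ✓
Usha (knight): "Ximena is a knave if Dax is a knave" — true. ✓
Jack is a knight; "Dax is a knight" is true, as required.
As a knight, Ximena's statement "at least one of Dax and Usha is a knight" should be true; it is.
As a knave, Walt's statement "Usha is a knave" should be False; it is.

Knights: Dax, Usha, Jack, and Ximena. Knaves: Walt.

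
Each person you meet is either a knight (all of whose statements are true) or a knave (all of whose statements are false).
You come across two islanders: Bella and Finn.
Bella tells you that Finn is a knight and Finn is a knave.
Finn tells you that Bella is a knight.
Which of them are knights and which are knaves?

Bella is a knave and Finn is a knave.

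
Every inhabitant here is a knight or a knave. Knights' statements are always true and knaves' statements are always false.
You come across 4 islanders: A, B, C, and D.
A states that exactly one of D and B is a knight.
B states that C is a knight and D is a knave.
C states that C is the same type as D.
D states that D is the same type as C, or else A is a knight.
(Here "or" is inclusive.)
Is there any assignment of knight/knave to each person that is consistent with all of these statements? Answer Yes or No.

Yes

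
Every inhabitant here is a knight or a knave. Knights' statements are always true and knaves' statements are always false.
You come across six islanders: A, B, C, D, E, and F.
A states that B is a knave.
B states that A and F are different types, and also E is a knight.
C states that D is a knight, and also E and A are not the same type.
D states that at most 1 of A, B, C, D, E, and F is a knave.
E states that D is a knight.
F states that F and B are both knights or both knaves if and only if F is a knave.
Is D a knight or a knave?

D is a knave.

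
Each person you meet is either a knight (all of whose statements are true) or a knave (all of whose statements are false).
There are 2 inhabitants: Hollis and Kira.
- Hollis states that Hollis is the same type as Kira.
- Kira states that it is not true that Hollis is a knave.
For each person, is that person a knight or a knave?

Knights: Hollis and Kira. Knaves: none.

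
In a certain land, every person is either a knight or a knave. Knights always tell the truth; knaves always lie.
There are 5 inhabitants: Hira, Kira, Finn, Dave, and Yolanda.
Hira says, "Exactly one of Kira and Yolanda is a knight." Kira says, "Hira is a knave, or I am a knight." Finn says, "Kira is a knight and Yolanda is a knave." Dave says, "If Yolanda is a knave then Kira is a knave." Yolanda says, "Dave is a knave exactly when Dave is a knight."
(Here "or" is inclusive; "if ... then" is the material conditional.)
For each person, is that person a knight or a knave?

Hira is a knight, Kira is a knight, Finn is a knight, Dave is a knave, and Yolanda is a knave.

Suppose Hira is a knave. Then Hira's statement "exactly one of Kira and Yolanda is a knight" would have to be false. Checking the 16 ways to assign the others, none is consistent with every speaker.
(For instance, with Kira=knight, Finn=knight, Dave=knave, Yolanda=knave, Hira's claim "exactly one of Kira and Yolanda is a knight" comes out true where it would need to be false.)
So Hira must be a knight, making "exactly one of Kira and Yolanda is a knight" true. Taking Hira=knight, Kira=knight, Finn=knight, Dave=knave, Yolanda=knave, each remaining statement checks out:
  Kira (knight): "Hira is a knave, or I am a knight" — true. ✓
  Finn (knight): "Kira is a knight and Yolanda is a knave" — true. ✓
  Dave (knave): "if Yolanda is a knave then Kira is a knave" — false. ✓
  Yolanda (knave): "Dave is a knave exactly when Dave is a knight" — false. ✓
This is the unique consistent assignment.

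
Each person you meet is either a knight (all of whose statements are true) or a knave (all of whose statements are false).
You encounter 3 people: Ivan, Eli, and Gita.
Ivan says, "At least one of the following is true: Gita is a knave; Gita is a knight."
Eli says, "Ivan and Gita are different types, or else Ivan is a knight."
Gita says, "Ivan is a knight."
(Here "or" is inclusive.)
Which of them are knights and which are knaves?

Ivan is a knight, Eli is a knight, and Gita is a knight.

Ivan is a knight, and the claim "at least one of the following is true: Gita is a knave; Gita is a knight" is indeed true.
Eli (knight): "Ivan and Gita are different types, or else Ivan is a knight" — true. ✓
Since Gita is a knight, "Ivan is a knight" needs to be true, which holds.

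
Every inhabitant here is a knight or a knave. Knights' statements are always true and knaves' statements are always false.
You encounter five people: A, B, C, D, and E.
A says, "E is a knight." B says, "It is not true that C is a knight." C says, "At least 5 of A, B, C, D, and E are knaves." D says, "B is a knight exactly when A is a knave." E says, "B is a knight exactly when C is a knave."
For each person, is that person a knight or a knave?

A is a knight, and the claim "E is a knight" is indeed true.
B is a knight; "it is not true that C is a knight" is true, as required.
C is a knave; "at least 5 of A, B, C, D, and E are knaves" is False, as required.
D is a knave; "B is a knight exactly when A is a knave" is False, as required.
As a knight, E's statement "B is a knight exactly when C is a knave" should be true; it is.

A is a knight, B is a knight, C is a knave, D is a knave, and E is a knight.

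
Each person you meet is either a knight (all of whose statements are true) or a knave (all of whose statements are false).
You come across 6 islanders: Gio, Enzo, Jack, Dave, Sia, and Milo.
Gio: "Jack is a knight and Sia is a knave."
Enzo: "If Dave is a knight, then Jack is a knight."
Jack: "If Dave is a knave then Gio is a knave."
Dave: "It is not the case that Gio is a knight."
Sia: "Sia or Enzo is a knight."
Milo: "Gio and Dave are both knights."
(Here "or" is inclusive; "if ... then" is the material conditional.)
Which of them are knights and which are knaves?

Gio is a knave, Enzo is a knight, Jack is a knight, Dave is a knight, Sia is a knight, and Milo is a knave.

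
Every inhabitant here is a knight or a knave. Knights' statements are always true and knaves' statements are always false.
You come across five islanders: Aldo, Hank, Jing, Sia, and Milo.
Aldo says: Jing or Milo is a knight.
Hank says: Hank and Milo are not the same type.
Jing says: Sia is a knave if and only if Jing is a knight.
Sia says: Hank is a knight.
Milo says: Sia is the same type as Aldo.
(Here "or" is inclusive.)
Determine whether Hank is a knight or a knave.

Consistent assignments: {Aldo=knight, Hank=knave, Jing=knight, Sia=knave, Milo=knave}
In every consistent assignment, Hank is a knave.

Hank is a knave.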